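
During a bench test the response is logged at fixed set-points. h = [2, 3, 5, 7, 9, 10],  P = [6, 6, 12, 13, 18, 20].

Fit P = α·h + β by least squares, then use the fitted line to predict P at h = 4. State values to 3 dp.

P̂ = 8.923

The normal equations are: 268·α + 36·β = 543;  36·α + 6·β = 75.
Eliminating β: 6·(row 1) − 36·(row 2) gives 312·α = 6·543 − 36·75 = 558, so α = 93/52.
Then β = (75 − 36·(93/52))/6 = 23/13.
At h = 4: P̂ = (93/52)·(4) + (23/13)·(1) = 116/13.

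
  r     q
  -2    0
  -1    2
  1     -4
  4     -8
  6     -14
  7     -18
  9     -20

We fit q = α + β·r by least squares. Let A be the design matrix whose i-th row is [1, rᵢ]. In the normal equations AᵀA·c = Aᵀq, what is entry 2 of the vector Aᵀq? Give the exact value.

Entry 2 ↔ basis r, so (Aᵀq)_{2} = Σᵢ (r)·qᵢ = (-2)·(0) + (-1)·(2) + (1)·(-4) + (4)·(-8) + (6)·(-14) + (7)·(-18) + (9)·(-20) = -428.

-428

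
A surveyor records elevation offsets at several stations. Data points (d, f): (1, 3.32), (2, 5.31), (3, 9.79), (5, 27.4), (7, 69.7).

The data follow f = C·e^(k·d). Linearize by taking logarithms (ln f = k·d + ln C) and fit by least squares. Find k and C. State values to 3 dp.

k = 0.513, C = 2.001

Taking logs, ln f = k·d + ln C, so regress ln f on d.
XᵀX = [[88.0000, 18.0000]; [18.0000, 5]], rhs = [57.6454, 12.7057]ᵀ  (here Σd = 18.0000, Σ(d)² = 88.0000, Σln f = 12.7057, Σd·ln f = 57.6454).
Δ = 88.0000·5 − (18.0000)² = 116.0000; k = (57.6454·5 − 18.0000·12.7057)/116.0000 = 0.51315, ln C = (88.0000·12.7057 − 18.0000·57.6454)/116.0000 = 0.69381, so C = exp(0.69381) = 2.00133.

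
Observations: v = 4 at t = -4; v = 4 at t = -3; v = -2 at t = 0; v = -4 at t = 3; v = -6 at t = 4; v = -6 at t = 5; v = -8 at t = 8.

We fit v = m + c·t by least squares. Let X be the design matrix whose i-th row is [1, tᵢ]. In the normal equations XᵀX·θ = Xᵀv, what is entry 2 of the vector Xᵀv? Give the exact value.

Entry 2 ↔ basis t, so (Xᵀv)_{2} = Σᵢ (t)·vᵢ = (-4)·(4) + (-3)·(4) + (0)·(-2) + (3)·(-4) + (4)·(-6) + (5)·(-6) + (8)·(-8) = -158.

-158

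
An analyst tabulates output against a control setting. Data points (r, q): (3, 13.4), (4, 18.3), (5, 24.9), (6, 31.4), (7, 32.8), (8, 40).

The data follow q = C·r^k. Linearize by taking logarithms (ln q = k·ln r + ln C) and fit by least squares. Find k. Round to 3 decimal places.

k = 1.110

Taking logs, ln q = k·ln r + ln C, so regress ln q on ln r.
Σln r = 9.9115, Σ(ln r)² = 17.0401, Σln q = 19.3431, Σln r·ln q = 32.6938.
Equations: 17.0401·k + 9.9115·ln C = 32.6938;  9.9115·k + 6·ln C = 19.3431.
Slope k = (n·Σln r·ln q − Σln r·Σln q)/(n·Σ(ln r)² − (Σln r)²) = (6·32.6938 − 9.9115·19.3431)/4.0036 = 1.11010; ln C = (Σln q − k·Σln r)/n = 1.39007.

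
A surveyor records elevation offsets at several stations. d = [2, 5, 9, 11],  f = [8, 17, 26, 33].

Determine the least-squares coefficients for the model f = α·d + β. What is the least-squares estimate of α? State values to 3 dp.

α = 2.687

Entries of MᵀM: Σd·d = 231, Σd = 27, Σ1 = 4.
Right-hand side: Σd·f = 698, Σf = 84.
Eliminating β: 4·(row 1) − 27·(row 2) gives 195·α = 4·698 − 27·84 = 524, so α = 524/195.
Then β = (84 − 27·(524/195))/4 = 186/65.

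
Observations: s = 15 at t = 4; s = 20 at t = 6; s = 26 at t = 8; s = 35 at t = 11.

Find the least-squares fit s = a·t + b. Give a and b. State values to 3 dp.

Sums needed: Σt·t = 237, Σt = 29, Σ1 = 4.
Right-hand side: Σt·s = 773, Σs = 96.
Normal equations: [[237, 29]; [29, 4]]·[a, b]ᵀ = [773, 96]ᵀ.
Determinant 237·4 − 29² = 107.
a = (773·4 − 29·96)/107 = 308/107; b = (237·96 − 29·773)/107 = 335/107.

a = 2.879, b = 3.131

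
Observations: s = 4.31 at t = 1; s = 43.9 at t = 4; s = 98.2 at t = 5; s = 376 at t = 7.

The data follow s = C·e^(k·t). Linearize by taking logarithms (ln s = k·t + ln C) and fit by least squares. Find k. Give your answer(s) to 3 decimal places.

Let Y = ln s. Fitting Y = k·t + ln C by least squares:
Σt = 17.0000, Σ(t)² = 91.0000, Σln s = 15.7594, Σt·ln s = 81.0308.
Equations: 91.0000·k + 17.0000·ln C = 81.0308;  17.0000·k + 4·ln C = 15.7594.
Solving (det = 75.0000): k = 0.74950, ln C = 0.75449.

k = 0.749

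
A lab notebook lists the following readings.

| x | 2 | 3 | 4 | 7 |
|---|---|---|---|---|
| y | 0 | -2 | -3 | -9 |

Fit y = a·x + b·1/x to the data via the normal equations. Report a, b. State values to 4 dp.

Sums needed: Σx·x = 78, Σx·1/x = 4, Σ1/x·1/x = 3133/7056.
For Mᵀy: Σx·y = -81, Σ1/x·y = -227/84.
MᵀM·[a, b]ᵀ = Mᵀy becomes [[78, 4]; [4, 3133/7056]]·[a, b]ᵀ = [-81, -227/84]ᵀ.
Eliminating b: (3133/7056)·(row 1) − 4·(row 2) gives (21913/1176)·a = (3133/7056)·(-81) − 4·(-227/84) = -59167/2352, so a = -59167/43826.
Then b = ((-227/84) − 4·(-59167/43826))/(3133/7056) = 133140/21913.

a = -1.3500, b = 6.0758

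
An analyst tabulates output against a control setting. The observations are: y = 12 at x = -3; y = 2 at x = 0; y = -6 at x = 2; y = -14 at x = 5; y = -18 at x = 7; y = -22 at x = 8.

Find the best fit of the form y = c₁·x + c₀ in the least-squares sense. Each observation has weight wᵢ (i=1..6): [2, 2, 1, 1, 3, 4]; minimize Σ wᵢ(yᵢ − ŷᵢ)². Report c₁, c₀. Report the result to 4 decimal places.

The normal system MᵀWM·[c₁, c₀]ᵀ = MᵀWy is [[450, 54]; [54, 13]]·[c₁, c₀]ᵀ = [-1236, -134]ᵀ.
Δ = 450·13 − 54² = 2934.
c₁ = ((-1236)·13 − 54·(-134))/2934 = -1472/489; c₀ = (450·(-134) − 54·(-1236))/2934 = 358/163.

c₁ = -3.0102, c₀ = 2.1963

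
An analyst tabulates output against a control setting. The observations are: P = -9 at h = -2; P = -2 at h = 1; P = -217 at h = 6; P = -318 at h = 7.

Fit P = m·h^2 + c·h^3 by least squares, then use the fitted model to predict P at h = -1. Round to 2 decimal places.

Entries of XᵀX: Σh^2·h^2 = 3714, Σh^2·h^3 = 24552, Σh^3·h^3 = 164370.
And Σh^2·P = -23432, Σh^3·P = -155876.
Normal equations: [[3714, 24552]; [24552, 164370]]·[m, c]ᵀ = [-23432, -155876]ᵀ.
det = 3714·164370 − 24552² = 7669476.
m = ((-23432)·164370 − 24552·(-155876))/7669476 = -2037524/639123; c = (3714·(-155876) − 24552·(-23432))/7669476 = -301750/639123.
At h = -1: P̂ = (-2037524/639123)·(1) + (-301750/639123)·(-1) = -1735774/639123.

P̂ = -2.72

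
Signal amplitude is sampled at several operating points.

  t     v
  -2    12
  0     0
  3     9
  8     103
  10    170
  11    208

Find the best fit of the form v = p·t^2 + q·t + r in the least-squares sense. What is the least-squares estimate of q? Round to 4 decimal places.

q = -2.6793

From the data, Σt^2·t^2 = 28834, Σt^2·t = 2862, Σt^2 = 298, Σt·t = 298, Σt = 30, Σ1 = 6.
For Xᵀv: Σt^2·v = 48889, Σt·v = 4815, Σv = 502.
Row-reducing yields p = 71827/36478, q = -195471/72956, r = -2325/3172.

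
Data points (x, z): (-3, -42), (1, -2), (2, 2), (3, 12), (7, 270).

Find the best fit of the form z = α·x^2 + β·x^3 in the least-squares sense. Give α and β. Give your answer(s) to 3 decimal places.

α = -1.640, β = 1.021

MᵀM·[α, β]ᵀ = Mᵀz reads: 2580·α + 16840·β = 12966;  16840·α + 119172·β = 94082.
Eliminating β: 119172·(row 1) − 16840·(row 2) gives 23878160·α = 119172·12966 − 16840·94082 = -39156728, so α = -4894591/2984770.
Then β = (94082 − 16840·(-4894591/2984770))/119172 = 609603/596954.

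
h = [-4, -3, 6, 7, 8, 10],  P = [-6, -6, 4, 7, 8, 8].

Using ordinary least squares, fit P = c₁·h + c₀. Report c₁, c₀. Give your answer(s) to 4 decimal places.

c₁ = 1.1180, c₀ = -1.9719

Compute the Gram sums: Σh·h = 274, Σh = 24, Σ1 = 6.
Right-hand side: Σh·P = 259, ΣP = 15.
XᵀX·[c₁, c₀]ᵀ = XᵀP becomes [[274, 24]; [24, 6]]·[c₁, c₀]ᵀ = [259, 15]ᵀ.
Eliminating c₀: 6·(row 1) − 24·(row 2) gives 1068·c₁ = 6·259 − 24·15 = 1194, so c₁ = 199/178.
Then c₀ = (15 − 24·(199/178))/6 = -351/178.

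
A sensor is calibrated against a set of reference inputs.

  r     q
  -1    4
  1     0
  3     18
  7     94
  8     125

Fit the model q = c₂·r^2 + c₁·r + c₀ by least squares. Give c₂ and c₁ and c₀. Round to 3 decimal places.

c₂ = 2.041, c₁ = -0.821, c₀ = 0.542

Entries of XᵀX: Σr^2·r^2 = 6580, Σr^2·r = 882, Σr^2 = 124, Σr·r = 124, Σr = 18, Σ1 = 5.
For Xᵀq: Σr^2·q = 12772, Σr·q = 1708, Σq = 241.
Normal equations: [[6580, 882, 124]; [882, 124, 18]; [124, 18, 5]]·[c₂, c₁, c₀]ᵀ = [12772, 1708, 241]ᵀ.
Row-reducing yields c₂ = 45247/22171, c₁ = -18194/22171, c₀ = 12015/22171.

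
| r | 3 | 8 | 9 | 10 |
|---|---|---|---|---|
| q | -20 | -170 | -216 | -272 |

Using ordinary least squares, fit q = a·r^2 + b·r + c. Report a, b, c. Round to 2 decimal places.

The normal equations are: 20738·a + 2268·b + 254·c = -55756;  2268·a + 254·b + 30·c = -6084;  254·a + 30·b + 4·c = -678.
(Σr^2·r^2 = 20738, Σr^2·r = 2268, Σr^2 = 254, Σr·r = 254, Σr = 30, Σ1 = 4, Σr^2·q = -55756, Σr·q = -6084, Σq = -678.)
Inverting the 3×3 Gram matrix, [a, b, c]ᵀ = [-2875/946, 309/86, -3277/946]ᵀ.

a = -3.04, b = 3.59, c = -3.46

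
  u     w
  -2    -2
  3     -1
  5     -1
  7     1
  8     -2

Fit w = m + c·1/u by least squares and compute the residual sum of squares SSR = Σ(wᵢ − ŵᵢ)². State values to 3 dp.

SSR = 4.958

The normal system XᵀX·[m, c]ᵀ = Xᵀw is [[5, 253/840]; [253/840, 308449/705600]]·[m, c]ᵀ = [-5, 151/420]ᵀ.
det = 5·(308449/705600) − (253/840)² = 369559/176400.
m = ((-5)·(308449/705600) − (253/840)·(151/420))/(369559/176400) = -1618651/1478236; c = (5·(151/420) − (253/840)·(-5))/(369559/176400) = 582750/369559.
Residuals: -172321/1478236, -636585/1478236, -325785/1478236, 2763887/1478236, -407299/369559; SSR = 7329291/1478236.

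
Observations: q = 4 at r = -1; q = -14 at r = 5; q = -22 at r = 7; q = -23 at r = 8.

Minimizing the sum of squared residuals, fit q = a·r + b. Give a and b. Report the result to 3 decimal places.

a = -3.092, b = 0.938

Setting ∂/∂a … = 0 gives: 139·a + 19·b = -412;  19·a + 4·b = -55.
(Σr·r = 139, Σr = 19, Σ1 = 4, Σr·q = -412, Σq = -55.)
det = 139·4 − 19² = 195.
a = ((-412)·4 − 19·(-55))/195 = -201/65; b = (139·(-55) − 19·(-412))/195 = 61/65.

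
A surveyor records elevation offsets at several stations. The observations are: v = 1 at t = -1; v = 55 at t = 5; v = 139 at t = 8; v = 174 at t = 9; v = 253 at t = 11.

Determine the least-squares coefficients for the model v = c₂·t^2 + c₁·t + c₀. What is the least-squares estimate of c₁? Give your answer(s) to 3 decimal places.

c₁ = 1.468

The normal equations are: 25924·c₂ + 2696·c₁ + 292·c₀ = 54979;  2696·c₂ + 292·c₁ + 32·c₀ = 5735;  292·c₂ + 32·c₁ + 5·c₀ = 622.
(Σt^2·t^2 = 25924, Σt^2·t = 2696, Σt^2 = 292, Σt·t = 292, Σt = 32, Σ1 = 5, Σt^2·v = 54979, Σt·v = 5735, Σv = 622.)
Inverting the 3×3 Gram matrix, [c₂, c₁, c₀]ᵀ = [24385/12404, 18209/12404, 87/443]ᵀ.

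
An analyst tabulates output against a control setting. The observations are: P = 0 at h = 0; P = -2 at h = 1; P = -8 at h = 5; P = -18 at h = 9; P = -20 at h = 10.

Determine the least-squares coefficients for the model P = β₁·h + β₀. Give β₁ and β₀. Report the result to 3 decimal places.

β₁ = -2.000, β₀ = 0.400

The normal system MᵀM·[β₁, β₀]ᵀ = MᵀP is [[207, 25]; [25, 5]]·[β₁, β₀]ᵀ = [-404, -48]ᵀ.
det = 207·5 − 25² = 410.
β₁ = ((-404)·5 − 25·(-48))/410 = -2; β₀ = (207·(-48) − 25·(-404))/410 = 2/5.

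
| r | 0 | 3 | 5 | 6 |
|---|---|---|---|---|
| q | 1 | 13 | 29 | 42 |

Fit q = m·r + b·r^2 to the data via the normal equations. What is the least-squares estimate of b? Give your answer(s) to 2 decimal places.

b = 0.92

Forming XᵀX = [[70, 368]; [368, 2002]] and Xᵀq = [436, 2354]ᵀ gives XᵀX·[m, b]ᵀ = Xᵀq.
Δ = 70·2002 − 368² = 4716.
m = (436·2002 − 368·2354)/4716 = 550/393; b = (70·2354 − 368·436)/4716 = 361/393.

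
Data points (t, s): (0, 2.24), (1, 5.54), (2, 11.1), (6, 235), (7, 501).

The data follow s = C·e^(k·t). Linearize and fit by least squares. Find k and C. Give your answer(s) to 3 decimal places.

k = 0.765, C = 2.394

Let Y = ln s. Fitting Y = k·t + ln C by least squares:
Over the data: Σt = 16.0000, Σ(t)² = 90.0000, Σln s = 16.6016, Σt·ln s = 82.7996.
Normal system: [[90.0000, 16.0000]; [16.0000, 5]]·[k, ln C]ᵀ = [82.7996, 16.6016]ᵀ.
Δ = 90.0000·5 − (16.0000)² = 194.0000; k = (82.7996·5 − 16.0000·16.6016)/194.0000 = 0.76481, ln C = (90.0000·16.6016 − 16.0000·82.7996)/194.0000 = 0.87294, so C = exp(0.87294) = 2.39394.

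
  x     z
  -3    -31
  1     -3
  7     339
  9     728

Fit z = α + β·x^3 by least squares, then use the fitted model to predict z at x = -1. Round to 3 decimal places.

Entries of MᵀM: Σ1 = 4, Σx^3 = 1046, Σx^3·x^3 = 649820.
Moment sums: Σz = 1033, Σx^3·z = 647823.
Normal equations: [[4, 1046]; [1046, 649820]]·[α, β]ᵀ = [1033, 647823]ᵀ.
Δ = 4·649820 − 1046² = 1505164.
α = (1033·649820 − 1046·647823)/1505164 = -3179399/752582; β = (4·647823 − 1046·1033)/1505164 = 755387/752582.
At x = -1: ẑ = (-3179399/752582)·(1) + (755387/752582)·(-1) = -1967393/376291.

ẑ = -5.228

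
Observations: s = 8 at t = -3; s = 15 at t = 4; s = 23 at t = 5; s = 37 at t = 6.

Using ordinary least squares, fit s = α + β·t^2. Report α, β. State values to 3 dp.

α = -2.090, β = 1.062

Normal-equation sums: Σ1 = 4, Σt^2 = 86, Σt^2·t^2 = 2258.
Right-hand side: Σs = 83, Σt^2·s = 2219.
Normal equations: [[4, 86]; [86, 2258]]·[α, β]ᵀ = [83, 2219]ᵀ.
det = 4·2258 − 86² = 1636.
α = (83·2258 − 86·2219)/1636 = -855/409; β = (4·2219 − 86·83)/1636 = 869/818.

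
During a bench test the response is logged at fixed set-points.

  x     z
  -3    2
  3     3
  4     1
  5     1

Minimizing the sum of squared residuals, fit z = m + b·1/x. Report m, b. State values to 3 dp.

m = 1.752, b = -0.015

The normal system MᵀM·[m, b]ᵀ = Mᵀz is [[4, 9/20]; [9/20, 1169/3600]]·[m, b]ᵀ = [7, 47/60]ᵀ.
Δ = 4·(1169/3600) − (9/20)² = 3947/3600.
m = (7·(1169/3600) − (9/20)·(47/60))/(3947/3600) = 6914/3947; b = (4·(47/60) − (9/20)·7)/(3947/3600) = -60/3947.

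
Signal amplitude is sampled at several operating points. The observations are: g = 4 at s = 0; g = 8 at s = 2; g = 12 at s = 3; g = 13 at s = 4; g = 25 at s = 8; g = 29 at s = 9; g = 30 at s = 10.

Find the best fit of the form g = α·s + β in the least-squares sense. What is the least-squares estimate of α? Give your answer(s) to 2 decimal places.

With design matrix A, AᵀA = [[274, 36]; [36, 7]] and Aᵀg = [865, 121]ᵀ.
Eliminating β: 7·(row 1) − 36·(row 2) gives 622·α = 7·865 − 36·121 = 1699, so α = 1699/622.
Then β = (121 − 36·(1699/622))/7 = 1007/311.

α = 2.73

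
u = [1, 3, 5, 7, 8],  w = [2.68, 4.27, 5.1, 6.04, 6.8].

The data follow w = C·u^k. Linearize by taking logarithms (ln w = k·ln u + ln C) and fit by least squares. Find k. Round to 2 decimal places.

k = 0.43

Let Y = ln w. Fitting Y = k·ln u + ln C by least squares:
XᵀX = [[11.9079, 6.7334]; [6.7334, 5]], rhs = [11.7026, 7.7820]ᵀ  (here Σln u = 6.7334, Σ(ln u)² = 11.9079, Σln w = 7.7820, Σln u·ln w = 11.7026).
Solving (det = 14.2007): k = 0.43051, ln C = 0.97664.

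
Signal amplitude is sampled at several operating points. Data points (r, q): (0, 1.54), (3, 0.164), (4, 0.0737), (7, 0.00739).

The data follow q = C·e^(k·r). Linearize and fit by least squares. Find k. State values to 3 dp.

k = -0.764

With ln qᵢ as the transformed response and rᵢ as the regressor:
Over the data: Σr = 14.0000, Σ(r)² = 74.0000, Σln q = -8.8915, Σr·ln q = -50.2081.
Normal system: [[74.0000, 14.0000]; [14.0000, 4]]·[k, ln C]ᵀ = [-50.2081, -8.8915]ᵀ.
Δ = 74.0000·4 − (14.0000)² = 100.0000; k = (-50.2081·4 − 14.0000·-8.8915)/100.0000 = -0.76351, ln C = (74.0000·-8.8915 − 14.0000·-50.2081)/100.0000 = 0.44943.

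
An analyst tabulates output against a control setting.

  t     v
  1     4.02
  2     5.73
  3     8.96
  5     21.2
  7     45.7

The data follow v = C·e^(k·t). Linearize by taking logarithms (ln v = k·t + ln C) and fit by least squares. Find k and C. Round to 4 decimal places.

Linearized form: ln v = k·t + ln C. From the 5 transformed points,
Over the data: Σt = 18.0000, Σ(t)² = 88.0000, Σln v = 12.2059, Σt·ln v = 53.4857.
Normal system: [[88.0000, 18.0000]; [18.0000, 5]]·[k, ln C]ᵀ = [53.4857, 12.2059]ᵀ.
Slope k = (n·Σt·ln v − Σt·Σln v)/(n·Σ(t)² − (Σt)²) = (5·53.4857 − 18.0000·12.2059)/116.0000 = 0.41140; ln C = (Σln v − k·Σt)/n = 0.96012, so C = exp(0.96012) = 2.61200.

k = 0.4114, C = 2.6120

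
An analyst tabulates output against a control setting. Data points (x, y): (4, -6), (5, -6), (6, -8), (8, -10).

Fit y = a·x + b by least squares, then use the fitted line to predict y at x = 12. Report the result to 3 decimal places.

Compute the Gram sums: Σx·x = 141, Σx = 23, Σ1 = 4.
And Σx·y = -182, Σy = -30.
Normal equations: [[141, 23]; [23, 4]]·[a, b]ᵀ = [-182, -30]ᵀ.
det = 141·4 − 23² = 35.
a = ((-182)·4 − 23·(-30))/35 = -38/35; b = (141·(-30) − 23·(-182))/35 = -44/35.
At x = 12: ŷ = (-38/35)·(12) + (-44/35)·(1) = -100/7.

ŷ = -14.286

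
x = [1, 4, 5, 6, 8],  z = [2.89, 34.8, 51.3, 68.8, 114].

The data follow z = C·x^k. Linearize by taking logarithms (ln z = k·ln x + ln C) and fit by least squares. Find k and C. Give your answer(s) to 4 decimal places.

Taking logs, ln z = k·ln x + ln C, so regress ln z on ln x.
Over the data: Σln x = 6.8669, Σ(ln x)² = 12.0466, Σln z = 17.5160, Σln x·ln z = 28.6882.
Normal system: [[12.0466, 6.8669]; [6.8669, 5]]·[k, ln C]ᵀ = [28.6882, 17.5160]ᵀ.
Δ = 12.0466·5 − (6.8669)² = 13.0781; k = (28.6882·5 − 6.8669·17.5160)/13.0781 = 1.77091, ln C = (12.0466·17.5160 − 6.8669·28.6882)/13.0781 = 1.07105, so C = exp(1.07105) = 2.91845.

k = 1.7709, C = 2.9184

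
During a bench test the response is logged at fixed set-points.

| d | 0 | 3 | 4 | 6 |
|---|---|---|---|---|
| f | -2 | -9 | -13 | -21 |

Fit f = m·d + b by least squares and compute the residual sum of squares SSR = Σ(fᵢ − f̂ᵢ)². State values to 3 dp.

SSR = 4.667

Normal-equation sums: Σd·d = 61, Σd = 13, Σ1 = 4.
Moment sums: Σd·f = -205, Σf = -45.
So AᵀA·[m, b]ᵀ = Aᵀf: [[61, 13]; [13, 4]]·[m, b]ᵀ = [-205, -45]ᵀ.
Δ = 61·4 − 13² = 75.
m = ((-205)·4 − 13·(-45))/75 = -47/15; b = (61·(-45) − 13·(-205))/75 = -16/15.
Residuals: -14/15, 22/15, 3/5, -17/15; SSR = 14/3.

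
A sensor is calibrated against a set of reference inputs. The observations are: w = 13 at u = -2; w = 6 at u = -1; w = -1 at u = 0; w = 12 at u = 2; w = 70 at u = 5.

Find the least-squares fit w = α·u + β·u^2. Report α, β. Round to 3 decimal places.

α = -0.730, β = 2.958

Normal-equation sums: Σu·u = 34, Σu·u^2 = 124, Σu^2·u^2 = 658.
And Σu·w = 342, Σu^2·w = 1856.
So MᵀM·[α, β]ᵀ = Mᵀw: [[34, 124]; [124, 658]]·[α, β]ᵀ = [342, 1856]ᵀ.
det = 34·658 − 124² = 6996.
α = (342·658 − 124·1856)/6996 = -1277/1749; β = (34·1856 − 124·342)/6996 = 5174/1749.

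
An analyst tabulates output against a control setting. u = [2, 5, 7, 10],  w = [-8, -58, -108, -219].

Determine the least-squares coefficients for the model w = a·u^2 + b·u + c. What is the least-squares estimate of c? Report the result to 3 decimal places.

Normal-equation sums: Σu^2·u^2 = 13042, Σu^2·u = 1476, Σu^2 = 178, Σu·u = 178, Σu = 24, Σ1 = 4.
Moment sums: Σu^2·w = -28674, Σu·w = -3252, Σw = -393.
Normal equations: [[13042, 1476, 178]; [1476, 178, 24]; [178, 24, 4]]·[a, b, c]ᵀ = [-28674, -3252, -393]ᵀ.
Row-reducing yields a = -61/30, b = -161/85, c = 367/102.

c = 3.598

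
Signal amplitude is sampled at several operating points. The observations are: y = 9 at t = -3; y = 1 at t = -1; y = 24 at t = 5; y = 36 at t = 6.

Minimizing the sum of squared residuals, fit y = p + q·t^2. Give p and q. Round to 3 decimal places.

The normal system AᵀA·[p, q]ᵀ = Aᵀy is [[4, 71]; [71, 2003]]·[p, q]ᵀ = [70, 1978]ᵀ.
Eliminating q: 2003·(row 1) − 71·(row 2) gives 2971·p = 2003·70 − 71·1978 = -228, so p = -228/2971.
Then q = (1978 − 71·(-228/2971))/2003 = 2942/2971.

p = -0.077, q = 0.990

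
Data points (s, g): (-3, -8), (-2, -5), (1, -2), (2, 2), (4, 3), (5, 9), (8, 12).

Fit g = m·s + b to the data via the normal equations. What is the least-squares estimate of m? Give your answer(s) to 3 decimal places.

m = 1.821

The normal equations are: 123·m + 15·b = 189;  15·m + 7·b = 11.
(Σs·s = 123, Σs = 15, Σ1 = 7, Σs·g = 189, Σg = 11.)
Eliminating b: 7·(row 1) − 15·(row 2) gives 636·m = 7·189 − 15·11 = 1158, so m = 193/106.
Then b = (11 − 15·(193/106))/7 = -247/106.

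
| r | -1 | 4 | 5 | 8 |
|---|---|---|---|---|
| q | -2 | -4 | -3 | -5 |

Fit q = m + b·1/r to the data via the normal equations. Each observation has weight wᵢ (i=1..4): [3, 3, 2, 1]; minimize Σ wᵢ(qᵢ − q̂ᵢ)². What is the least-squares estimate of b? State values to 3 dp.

b = -1.485

The normal equations are: 9·m + (-69/40)·b = -29;  (-69/40)·m + (5253/1600)·b = 47/40.
Eliminating b: (5253/1600)·(row 1) − (-69/40)·(row 2) gives (10629/400)·m = (5253/1600)·(-29) − (-69/40)·(47/40) = -74547/800, so m = -8283/2362.
Then b = ((47/40) − (-69/40)·(-8283/2362))/(5253/1600) = -5260/3543.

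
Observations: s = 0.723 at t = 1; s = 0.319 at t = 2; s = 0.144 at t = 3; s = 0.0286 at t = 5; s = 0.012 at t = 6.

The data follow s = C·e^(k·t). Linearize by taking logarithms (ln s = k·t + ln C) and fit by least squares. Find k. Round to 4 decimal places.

Linearized form: ln s = k·t + ln C. From the 5 transformed points,
Sums: Σt = 17.0000, Σ(t)² = 75.0000, Σln s = -11.3820, Σt·ln s = -52.7321.
Normal system: [[75.0000, 17.0000]; [17.0000, 5]]·[k, ln C]ᵀ = [-52.7321, -11.3820]ᵀ.
Solving (det = 86.0000): k = -0.81588, ln C = 0.49759.

k = -0.8159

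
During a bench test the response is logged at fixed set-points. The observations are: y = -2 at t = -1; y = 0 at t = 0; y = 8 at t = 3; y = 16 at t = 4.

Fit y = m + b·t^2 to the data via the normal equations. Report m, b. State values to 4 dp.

Compute the Gram sums: Σ1 = 4, Σt^2 = 26, Σt^2·t^2 = 338.
And Σy = 22, Σt^2·y = 326.
AᵀA·[m, b]ᵀ = Aᵀy becomes [[4, 26]; [26, 338]]·[m, b]ᵀ = [22, 326]ᵀ.
Determinant 4·338 − 26² = 676.
m = (22·338 − 26·326)/676 = -20/13; b = (4·326 − 26·22)/676 = 183/169.

m = -1.5385, b = 1.0828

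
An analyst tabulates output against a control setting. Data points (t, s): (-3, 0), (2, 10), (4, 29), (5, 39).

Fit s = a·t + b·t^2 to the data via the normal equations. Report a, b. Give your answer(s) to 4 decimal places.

From the data, Σt·t = 54, Σt·t^2 = 170, Σt^2·t^2 = 978.
Right-hand side: Σt·s = 331, Σt^2·s = 1479.
XᵀX·[a, b]ᵀ = Xᵀs becomes [[54, 170]; [170, 978]]·[a, b]ᵀ = [331, 1479]ᵀ.
det = 54·978 − 170² = 23912.
a = (331·978 − 170·1479)/23912 = 9036/2989; b = (54·1479 − 170·331)/23912 = 5899/5978.

a = 3.0231, b = 0.9868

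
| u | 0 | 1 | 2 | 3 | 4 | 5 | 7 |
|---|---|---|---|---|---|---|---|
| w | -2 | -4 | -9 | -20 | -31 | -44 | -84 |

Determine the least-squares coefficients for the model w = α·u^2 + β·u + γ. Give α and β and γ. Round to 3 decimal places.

α = -1.518, β = -1.100, γ = -1.711

The normal equations are: 3380·α + 568·β + 104·γ = -5932;  568·α + 104·β + 22·γ = -1014;  104·α + 22·β + 7·γ = -194.
Row-reducing yields α = -3856/2541, β = -5591/5082, γ = -207/121.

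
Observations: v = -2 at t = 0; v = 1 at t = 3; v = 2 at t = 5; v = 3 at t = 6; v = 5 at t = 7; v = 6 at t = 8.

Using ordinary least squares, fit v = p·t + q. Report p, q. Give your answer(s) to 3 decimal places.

Compute the Gram sums: Σt·t = 183, Σt = 29, Σ1 = 6.
For Xᵀv: Σt·v = 114, Σv = 15.
XᵀX·[p, q]ᵀ = Xᵀv becomes [[183, 29]; [29, 6]]·[p, q]ᵀ = [114, 15]ᵀ.
Eliminating q: 6·(row 1) − 29·(row 2) gives 257·p = 6·114 − 29·15 = 249, so p = 249/257.
Then q = (15 − 29·(249/257))/6 = -561/257.

p = 0.969, q = -2.183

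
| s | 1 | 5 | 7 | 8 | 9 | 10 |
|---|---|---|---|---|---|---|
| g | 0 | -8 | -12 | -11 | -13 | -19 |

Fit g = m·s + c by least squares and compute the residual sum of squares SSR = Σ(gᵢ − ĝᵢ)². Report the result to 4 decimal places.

SSR = 13.7313

Entries of XᵀX: Σs·s = 320, Σs = 40, Σ1 = 6.
Right-hand side: Σs·g = -519, Σg = -63.
So XᵀX·[m, c]ᵀ = Xᵀg: [[320, 40]; [40, 6]]·[m, c]ᵀ = [-519, -63]ᵀ.
Eliminating c: 6·(row 1) − 40·(row 2) gives 320·m = 6·(-519) − 40·(-63) = -594, so m = -297/160.
Then c = ((-63) − 40·(-297/160))/6 = 15/8.
Residuals: -3/160, -19/32, -141/160, 79/40, 293/160, -37/16; SSR = 2197/160.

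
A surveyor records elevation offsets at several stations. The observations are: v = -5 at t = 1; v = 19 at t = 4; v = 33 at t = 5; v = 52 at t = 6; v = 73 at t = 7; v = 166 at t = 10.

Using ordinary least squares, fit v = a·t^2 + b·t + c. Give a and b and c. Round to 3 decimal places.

a = 1.907, b = -2.071, c = -4.407

The normal equations are: 14579·a + 1749·b + 227·c = 23173;  1749·a + 227·b + 33·c = 2719;  227·a + 33·b + 6·c = 338.
Solving the 3×3 system (Gaussian elimination) gives a = 347/182, b = -29/14, c = -401/91.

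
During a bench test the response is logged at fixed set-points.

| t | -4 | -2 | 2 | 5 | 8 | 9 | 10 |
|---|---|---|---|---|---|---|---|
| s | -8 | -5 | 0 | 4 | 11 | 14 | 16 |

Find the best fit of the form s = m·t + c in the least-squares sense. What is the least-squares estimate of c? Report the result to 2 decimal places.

AᵀA·[m, c]ᵀ = Aᵀs reads: 294·m + 28·c = 436;  28·m + 7·c = 32.
(Σt·t = 294, Σt = 28, Σ1 = 7, Σt·s = 436, Σs = 32.)
Determinant 294·7 − 28² = 1274.
m = (436·7 − 28·32)/1274 = 22/13; c = (294·32 − 28·436)/1274 = -200/91.

c = -2.20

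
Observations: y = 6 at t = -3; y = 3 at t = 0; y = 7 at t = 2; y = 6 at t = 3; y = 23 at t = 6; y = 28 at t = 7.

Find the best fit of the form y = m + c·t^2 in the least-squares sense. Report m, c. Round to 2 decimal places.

Normal-equation sums: Σ1 = 6, Σt^2 = 107, Σt^2·t^2 = 3875.
For Xᵀy: Σy = 73, Σt^2·y = 2336.
Eliminating c: 3875·(row 1) − 107·(row 2) gives 11801·m = 3875·73 − 107·2336 = 32923, so m = 32923/11801.
Then c = (2336 − 107·(32923/11801))/3875 = 6205/11801.

m = 2.79, c = 0.53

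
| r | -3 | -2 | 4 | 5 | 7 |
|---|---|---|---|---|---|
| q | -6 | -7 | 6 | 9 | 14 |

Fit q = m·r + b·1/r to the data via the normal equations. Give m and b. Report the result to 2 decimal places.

Compute the Gram sums: Σr·r = 103, Σr·1/r = 5, Σ1/r·1/r = 85381/176400.
For Mᵀq: Σr·q = 199, Σ1/r·q = 54/5.
Determinant 103·(85381/176400) − 5² = 4384243/176400.
m = (199·(85381/176400) − 5·(54/5))/(4384243/176400) = 7465219/4384243; b = (103·(54/5) − 5·199)/(4384243/176400) = 20709360/4384243.

m = 1.70, b = 4.72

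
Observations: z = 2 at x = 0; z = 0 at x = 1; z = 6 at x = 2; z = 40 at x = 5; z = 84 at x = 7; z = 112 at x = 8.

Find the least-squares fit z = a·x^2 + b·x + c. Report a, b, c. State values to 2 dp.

AᵀA·[a, b, c]ᵀ = Aᵀz reads: 7139·a + 989·b + 143·c = 12308;  989·a + 143·b + 23·c = 1696;  143·a + 23·b + 6·c = 244.
(Σx^2·x^2 = 7139, Σx^2·x = 989, Σx^2 = 143, Σx·x = 143, Σx = 23, Σ1 = 6, Σx^2·z = 12308, Σx·z = 1696, Σz = 244.)
Row-reducing yields a = 31031/15360, b = -7279/3072, c = 4097/2560.

a = 2.02, b = -2.37, c = 1.60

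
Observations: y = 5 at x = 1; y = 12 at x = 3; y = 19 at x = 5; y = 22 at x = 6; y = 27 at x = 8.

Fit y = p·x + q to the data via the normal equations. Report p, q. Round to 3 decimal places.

With design matrix M, MᵀM = [[135, 23]; [23, 5]] and Mᵀy = [484, 85]ᵀ.
Eliminating q: 5·(row 1) − 23·(row 2) gives 146·p = 5·484 − 23·85 = 465, so p = 465/146.
Then q = (85 − 23·(465/146))/5 = 343/146.

p = 3.185, q = 2.349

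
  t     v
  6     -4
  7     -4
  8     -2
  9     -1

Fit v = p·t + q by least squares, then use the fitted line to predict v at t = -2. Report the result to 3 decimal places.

v̂ = -13.200

Normal-equation sums: Σt·t = 230, Σt = 30, Σ1 = 4.
Moment sums: Σt·v = -77, Σv = -11.
So XᵀX·[p, q]ᵀ = Xᵀv: [[230, 30]; [30, 4]]·[p, q]ᵀ = [-77, -11]ᵀ.
det = 230·4 − 30² = 20.
p = ((-77)·4 − 30·(-11))/20 = 11/10; q = (230·(-11) − 30·(-77))/20 = -11.
At t = -2: v̂ = (11/10)·(-2) + (-11)·(1) = -66/5.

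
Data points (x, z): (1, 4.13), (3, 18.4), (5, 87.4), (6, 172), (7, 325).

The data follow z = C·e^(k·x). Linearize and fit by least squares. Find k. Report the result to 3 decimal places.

Linearized form: ln z = k·x + ln C. From the 5 transformed points,
Σx = 22.0000, Σ(x)² = 120.0000, Σln z = 19.7324, Σx·ln z = 103.8795.
Equations: 120.0000·k + 22.0000·ln C = 103.8795;  22.0000·k + 5·ln C = 19.7324.
Slope k = (n·Σx·ln z − Σx·Σln z)/(n·Σ(x)² − (Σx)²) = (5·103.8795 − 22.0000·19.7324)/116.0000 = 0.73521; ln C = (Σln z − k·Σx)/n = 0.71158.

k = 0.735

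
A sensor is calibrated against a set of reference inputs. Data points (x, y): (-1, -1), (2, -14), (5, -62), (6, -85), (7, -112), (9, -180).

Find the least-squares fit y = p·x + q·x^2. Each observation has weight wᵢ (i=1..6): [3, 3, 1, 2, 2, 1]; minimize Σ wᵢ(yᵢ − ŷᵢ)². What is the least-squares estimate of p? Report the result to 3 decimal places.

Entries of AᵀWA: Σwᵢ·x·x = 291, Σwᵢ·x·x^2 = 1993, Σwᵢ·x^2·x^2 = 14631.
Moment sums: Σwᵢ·x·y = -4599, Σwᵢ·x^2·y = -33397.
AᵀWA·[p, q]ᵀ = AᵀWy becomes [[291, 1993]; [1993, 14631]]·[p, q]ᵀ = [-4599, -33397]ᵀ.
Δ = 291·14631 − 1993² = 285572.
p = ((-4599)·14631 − 1993·(-33397))/285572 = -79/31; q = (291·(-33397) − 1993·(-4599))/285572 = -60/31.

p = -2.548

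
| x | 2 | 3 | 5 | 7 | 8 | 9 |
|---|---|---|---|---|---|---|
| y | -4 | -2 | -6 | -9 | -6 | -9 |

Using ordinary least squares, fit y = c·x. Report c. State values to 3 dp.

c = -1.017

Sums needed: Σx·x = 232.
And Σx·y = -236.
Normal equations: [[232]]·[c]ᵀ = [-236]ᵀ.
c = (-236)/232 = -1.01724.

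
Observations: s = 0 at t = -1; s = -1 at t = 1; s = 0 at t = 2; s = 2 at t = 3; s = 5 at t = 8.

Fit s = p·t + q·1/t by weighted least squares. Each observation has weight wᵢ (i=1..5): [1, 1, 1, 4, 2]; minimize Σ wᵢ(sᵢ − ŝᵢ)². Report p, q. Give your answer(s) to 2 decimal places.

p = 0.67, q = -1.13

Entries of AᵀWA: Σwᵢ·t·t = 170, Σwᵢ·t·1/t = 9, Σwᵢ·1/t·1/t = 785/288.
For AᵀWs: Σwᵢ·t·s = 103, Σwᵢ·1/t·s = 35/12.
AᵀWA·[p, q]ᵀ = AᵀWs becomes [[170, 9]; [9, 785/288]]·[p, q]ᵀ = [103, 35/12]ᵀ.
Δ = 170·(785/288) − 9² = 55061/144.
p = (103·(785/288) − 9·(35/12))/(55061/144) = 73295/110122; q = (170·(35/12) − 9·103)/(55061/144) = -62088/55061.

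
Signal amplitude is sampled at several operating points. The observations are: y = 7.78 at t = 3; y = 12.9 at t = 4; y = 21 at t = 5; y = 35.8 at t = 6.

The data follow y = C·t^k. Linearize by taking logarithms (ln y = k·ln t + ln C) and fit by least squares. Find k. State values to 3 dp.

Linearized form: ln y = k·ln t + ln C. From the 4 transformed points,
Over the data: Σln t = 5.8861, Σ(ln t)² = 8.9295, Σln y = 11.2313, Σln t·ln y = 17.1097.
Normal system: [[8.9295, 5.8861]; [5.8861, 4]]·[k, ln C]ᵀ = [17.1097, 11.2313]ᵀ.
Solving (det = 1.0716): k = 2.17487, ln C = -0.39257.

k = 2.175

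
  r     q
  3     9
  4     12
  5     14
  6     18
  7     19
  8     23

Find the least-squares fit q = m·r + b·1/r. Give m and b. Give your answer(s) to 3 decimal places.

m = 2.801, b = 2.107

From the data, Σr·r = 199, Σr·1/r = 6, Σ1/r·1/r = 195749/705600.
Right-hand side: Σr·q = 570, Σ1/r·q = 4869/280.
Δ = 199·(195749/705600) − 6² = 13552451/705600.
m = (570·(195749/705600) − 6·(4869/280))/(13552451/705600) = 37957650/13552451; b = (199·(4869/280) − 6·570)/(13552451/705600) = 28554120/13552451.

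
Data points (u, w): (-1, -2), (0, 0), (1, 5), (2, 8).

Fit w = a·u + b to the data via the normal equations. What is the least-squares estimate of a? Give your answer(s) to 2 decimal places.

Setting ∂/∂a … = 0 gives: 6·a + 2·b = 23;  2·a + 4·b = 11.
(Σu·u = 6, Σu = 2, Σ1 = 4, Σu·w = 23, Σw = 11.)
Δ = 6·4 − 2² = 20.
a = (23·4 − 2·11)/20 = 7/2; b = (6·11 − 2·23)/20 = 1.

a = 3.50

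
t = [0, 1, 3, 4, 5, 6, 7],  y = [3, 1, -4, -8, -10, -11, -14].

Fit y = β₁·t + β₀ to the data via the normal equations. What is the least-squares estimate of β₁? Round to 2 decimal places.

β₁ = -2.47

Setting ∂/∂β₁ … = 0 gives: 136·β₁ + 26·β₀ = -257;  26·β₁ + 7·β₀ = -43.
(Σt·t = 136, Σt = 26, Σ1 = 7, Σt·y = -257, Σy = -43.)
Eliminating β₀: 7·(row 1) − 26·(row 2) gives 276·β₁ = 7·(-257) − 26·(-43) = -681, so β₁ = -227/92.
Then β₀ = ((-43) − 26·(-227/92))/7 = 139/46.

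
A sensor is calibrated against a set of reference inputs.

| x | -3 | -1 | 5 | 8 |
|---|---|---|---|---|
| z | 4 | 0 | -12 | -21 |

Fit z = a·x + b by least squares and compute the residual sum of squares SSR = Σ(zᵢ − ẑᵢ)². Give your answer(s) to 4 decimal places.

Setting ∂/∂a … = 0 gives: 99·a + 9·b = -240;  9·a + 4·b = -29.
(Σx·x = 99, Σx = 9, Σ1 = 4, Σx·z = -240, Σz = -29.)
det = 99·4 − 9² = 315.
a = ((-240)·4 − 9·(-29))/315 = -233/105; b = (99·(-29) − 9·(-240))/315 = -79/35.
Residuals: -2/5, 4/105, 142/105, -104/105; SSR = 104/35.

SSR = 2.9714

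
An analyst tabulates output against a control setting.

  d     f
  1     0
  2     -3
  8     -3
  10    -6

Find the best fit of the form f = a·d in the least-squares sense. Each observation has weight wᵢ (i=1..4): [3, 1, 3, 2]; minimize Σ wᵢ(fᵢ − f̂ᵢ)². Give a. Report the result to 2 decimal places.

Forming AᵀWA = [[399]] and AᵀWf = [-198]ᵀ gives AᵀWA·[a]ᵀ = AᵀWf.
a = (-198)/399 = -0.496241.

a = -0.50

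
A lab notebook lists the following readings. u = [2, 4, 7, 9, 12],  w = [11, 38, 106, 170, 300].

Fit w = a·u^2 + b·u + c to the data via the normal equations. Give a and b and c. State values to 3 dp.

Compute the Gram sums: Σu^2·u^2 = 29970, Σu^2·u = 2872, Σu^2 = 294, Σu·u = 294, Σu = 34, Σ1 = 5.
For Aᵀw: Σu^2·w = 62816, Σu·w = 6046, Σw = 625.
AᵀA·[a, b, c]ᵀ = Aᵀw becomes [[29970, 2872, 294]; [2872, 294, 34]; [294, 34, 5]]·[a, b, c]ᵀ = [62816, 6046, 625]ᵀ.
Solving the 3×3 system (Gaussian elimination) gives a = 17349/8675, b = 6976/8675, c = 16817/8675.

a = 2.000, b = 0.804, c = 1.939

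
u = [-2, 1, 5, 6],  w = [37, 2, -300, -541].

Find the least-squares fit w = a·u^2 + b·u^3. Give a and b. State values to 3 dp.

a = 3.203, b = -3.039

Sums needed: Σu^2·u^2 = 1938, Σu^2·u^3 = 10870, Σu^3·u^3 = 62346.
Moment sums: Σu^2·w = -26826, Σu^3·w = -154650.
Determinant 1938·62346 − 10870² = 2669648.
a = ((-26826)·62346 − 10870·(-154650))/2669648 = 1068963/333706; b = (1938·(-154650) − 10870·(-26826))/2669648 = -1014135/333706.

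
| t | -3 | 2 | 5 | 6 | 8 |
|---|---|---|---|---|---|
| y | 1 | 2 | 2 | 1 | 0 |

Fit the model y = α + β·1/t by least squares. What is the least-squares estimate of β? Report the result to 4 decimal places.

Normal-equation sums: Σ1 = 5, Σ1/t = 79/120, Σ1/t·1/t = 6401/14400.
And Σy = 6, Σ1/t·y = 37/30.
Normal equations: [[5, 79/120]; [79/120, 6401/14400]]·[α, β]ᵀ = [6, 37/30]ᵀ.
Δ = 5·(6401/14400) − (79/120)² = 2147/1200.
α = (6·(6401/14400) − (79/120)·(37/30))/(2147/1200) = 703/678; β = (5·(37/30) − (79/120)·6)/(2147/1200) = 140/113.

β = 1.2389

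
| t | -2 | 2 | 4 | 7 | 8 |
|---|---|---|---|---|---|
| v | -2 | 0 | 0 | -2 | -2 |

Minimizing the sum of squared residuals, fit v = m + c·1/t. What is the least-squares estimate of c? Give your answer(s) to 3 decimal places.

c = 1.993

Sums needed: Σ1 = 5, Σ1/t = 29/56, Σ1/t·1/t = 1877/3136.
Moment sums: Σv = -6, Σ1/t·v = 13/28.
Normal equations: [[5, 29/56]; [29/56, 1877/3136]]·[m, c]ᵀ = [-6, 13/28]ᵀ.
Eliminating c: (1877/3136)·(row 1) − (29/56)·(row 2) gives (267/98)·m = (1877/3136)·(-6) − (29/56)·(13/28) = -751/196, so m = -751/534.
Then c = ((13/28) − (29/56)·(-751/534))/(1877/3136) = 532/267.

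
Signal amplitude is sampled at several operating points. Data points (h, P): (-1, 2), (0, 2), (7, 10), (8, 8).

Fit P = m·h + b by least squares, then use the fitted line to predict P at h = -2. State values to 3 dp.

P̂ = 0.846

From the data, Σh·h = 114, Σh = 14, Σ1 = 4.
Right-hand side: Σh·P = 132, ΣP = 22.
Determinant 114·4 − 14² = 260.
m = (132·4 − 14·22)/260 = 11/13; b = (114·22 − 14·132)/260 = 33/13.
At h = -2: P̂ = (11/13)·(-2) + (33/13)·(1) = 11/13.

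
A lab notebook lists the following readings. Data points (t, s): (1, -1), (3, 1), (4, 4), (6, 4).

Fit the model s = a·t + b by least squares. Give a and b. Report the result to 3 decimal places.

a = 1.077, b = -1.769

Compute the Gram sums: Σt·t = 62, Σt = 14, Σ1 = 4.
For Mᵀs: Σt·s = 42, Σs = 8.
Eliminating b: 4·(row 1) − 14·(row 2) gives 52·a = 4·42 − 14·8 = 56, so a = 14/13.
Then b = (8 − 14·(14/13))/4 = -23/13.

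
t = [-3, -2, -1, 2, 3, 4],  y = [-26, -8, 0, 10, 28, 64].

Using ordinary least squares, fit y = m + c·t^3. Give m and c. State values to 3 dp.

From the data, Σ1 = 6, Σt^3 = 63, Σt^3·t^3 = 5683.
Right-hand side: Σy = 68, Σt^3·y = 5698.
Eliminating c: 5683·(row 1) − 63·(row 2) gives 30129·m = 5683·68 − 63·5698 = 27470, so m = 27470/30129.
Then c = (5698 − 63·(27470/30129))/5683 = 9968/10043.

m = 0.912, c = 0.993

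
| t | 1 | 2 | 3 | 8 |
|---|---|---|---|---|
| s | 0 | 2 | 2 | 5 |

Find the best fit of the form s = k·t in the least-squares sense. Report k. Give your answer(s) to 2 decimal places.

Forming MᵀM = [[78]] and Mᵀs = [50]ᵀ gives MᵀM·[k]ᵀ = Mᵀs.
k = 50/78 = 0.641026.

k = 0.64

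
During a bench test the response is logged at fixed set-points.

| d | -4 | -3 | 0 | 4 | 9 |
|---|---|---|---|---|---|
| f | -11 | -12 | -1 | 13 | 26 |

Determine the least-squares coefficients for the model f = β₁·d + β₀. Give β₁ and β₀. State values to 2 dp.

β₁ = 3.03, β₀ = -0.64

From the data, Σd·d = 122, Σd = 6, Σ1 = 5.
Moment sums: Σd·f = 366, Σf = 15.
Normal equations: [[122, 6]; [6, 5]]·[β₁, β₀]ᵀ = [366, 15]ᵀ.
Eliminating β₀: 5·(row 1) − 6·(row 2) gives 574·β₁ = 5·366 − 6·15 = 1740, so β₁ = 870/287.
Then β₀ = (15 − 6·(870/287))/5 = -183/287.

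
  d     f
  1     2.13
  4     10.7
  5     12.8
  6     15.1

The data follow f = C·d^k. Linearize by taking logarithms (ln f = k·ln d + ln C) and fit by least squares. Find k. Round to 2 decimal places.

Let Y = ln f. Fitting Y = k·ln d + ln C by least squares:
AᵀA = [[7.7225, 4.7875]; [4.7875, 4]], rhs = [12.2531, 8.3905]ᵀ  (here Σln d = 4.7875, Σ(ln d)² = 7.7225, Σln f = 8.3905, Σln d·ln f = 12.2531).
Solving (det = 7.9699): k = 1.10954, ln C = 0.76965.

k = 1.11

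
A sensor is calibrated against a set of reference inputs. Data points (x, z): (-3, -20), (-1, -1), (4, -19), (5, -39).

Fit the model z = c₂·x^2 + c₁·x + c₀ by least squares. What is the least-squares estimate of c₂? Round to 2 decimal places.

c₂ = -2.08

Sums needed: Σx^2·x^2 = 963, Σx^2·x = 161, Σx^2 = 51, Σx·x = 51, Σx = 5, Σ1 = 4.
Moment sums: Σx^2·z = -1460, Σx·z = -210, Σz = -79.
Inverting the 3×3 Gram matrix, [c₂, c₁, c₀]ᵀ = [-18883/9076, 18473/9076, 9604/2269]ᵀ.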